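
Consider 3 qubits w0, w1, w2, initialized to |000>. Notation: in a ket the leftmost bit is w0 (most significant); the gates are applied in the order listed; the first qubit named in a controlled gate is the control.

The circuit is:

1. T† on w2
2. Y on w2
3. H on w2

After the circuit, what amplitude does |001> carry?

The final state's coefficient on |001> equals -sqrt(2)*I/2.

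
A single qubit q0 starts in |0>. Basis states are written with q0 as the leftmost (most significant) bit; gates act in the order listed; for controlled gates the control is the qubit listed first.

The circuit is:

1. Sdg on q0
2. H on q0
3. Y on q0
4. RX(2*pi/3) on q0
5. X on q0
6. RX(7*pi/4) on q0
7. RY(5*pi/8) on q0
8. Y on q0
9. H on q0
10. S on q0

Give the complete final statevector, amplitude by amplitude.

The resulting statevector has amplitude sqrt(3)*sqrt(1/2 - sqrt(2)/4)*cos(5*pi/16)/2 + sqrt(sqrt(2)/4 + 1/2)*cos(5*pi/16)/2 - I*sqrt(1/2 - sqrt(2)/4)*cos(5*pi/16)/2 + sqrt(3)*I*sqrt(sqrt(2)/4 + 1/2)*cos(5*pi/16)/2 on |0>, -sqrt(1/2 - sqrt(2)/4)*sin(5*pi/16)/2 + sqrt(3)*sqrt(sqrt(2)/4 + 1/2)*sin(5*pi/16)/2 - I*sqrt(sqrt(2)/4 + 1/2)*sin(5*pi/16)/2 - sqrt(3)*I*sqrt(1/2 - sqrt(2)/4)*sin(5*pi/16)/2 on |1>.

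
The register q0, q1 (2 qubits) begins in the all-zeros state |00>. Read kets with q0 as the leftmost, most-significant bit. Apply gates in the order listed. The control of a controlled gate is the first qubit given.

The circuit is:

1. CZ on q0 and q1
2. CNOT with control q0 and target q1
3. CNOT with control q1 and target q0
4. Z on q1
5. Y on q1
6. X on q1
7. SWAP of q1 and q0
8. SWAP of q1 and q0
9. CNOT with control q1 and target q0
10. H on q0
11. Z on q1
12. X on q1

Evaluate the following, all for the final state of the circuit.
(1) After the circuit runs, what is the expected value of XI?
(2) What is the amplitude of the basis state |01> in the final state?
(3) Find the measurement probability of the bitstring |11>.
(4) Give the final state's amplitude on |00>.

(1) The observable XI averages to 1.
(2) |01> carries amplitude sqrt(2)*I/2 in the final state.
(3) The probability of measuring |11> is 1/2.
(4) |00> carries amplitude 0 in the final state.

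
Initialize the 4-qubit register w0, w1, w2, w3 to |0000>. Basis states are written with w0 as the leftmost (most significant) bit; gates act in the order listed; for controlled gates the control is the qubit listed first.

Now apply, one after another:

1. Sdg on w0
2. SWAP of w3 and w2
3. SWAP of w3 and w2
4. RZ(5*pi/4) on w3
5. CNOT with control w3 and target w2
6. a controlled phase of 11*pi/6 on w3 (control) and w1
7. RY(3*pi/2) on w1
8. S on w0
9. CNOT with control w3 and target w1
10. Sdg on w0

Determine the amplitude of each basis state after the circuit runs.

The final amplitudes are sqrt(2)*exp(3*I*pi/8)/2 on |0000>, -sqrt(2)*exp(3*I*pi/8)/2 on |0100>, and 0 on every other basis state. Key observation: the block from step 2 through step 3 cancels to the identity and can be dropped.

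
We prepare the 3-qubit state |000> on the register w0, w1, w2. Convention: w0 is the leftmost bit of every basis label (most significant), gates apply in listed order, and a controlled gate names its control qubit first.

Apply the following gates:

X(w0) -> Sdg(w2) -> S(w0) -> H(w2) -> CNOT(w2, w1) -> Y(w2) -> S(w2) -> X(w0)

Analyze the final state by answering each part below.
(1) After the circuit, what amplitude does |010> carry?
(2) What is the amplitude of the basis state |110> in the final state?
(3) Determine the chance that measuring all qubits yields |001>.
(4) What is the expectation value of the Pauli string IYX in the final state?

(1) |010> carries amplitude sqrt(2)/2 in the final state.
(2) |110> carries amplitude 0 in the final state.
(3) Outcome |001> occurs with probability 1/2.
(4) The observable IYX averages to 1.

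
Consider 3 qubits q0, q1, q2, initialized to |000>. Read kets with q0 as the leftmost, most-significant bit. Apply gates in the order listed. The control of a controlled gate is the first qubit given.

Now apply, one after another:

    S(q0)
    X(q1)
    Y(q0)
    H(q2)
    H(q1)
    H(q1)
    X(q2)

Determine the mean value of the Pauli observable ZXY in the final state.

The expectation value of ZXY is 0. Key observation: gates 5-6 undo each other exactly, leaving only the rest of the circuit to track.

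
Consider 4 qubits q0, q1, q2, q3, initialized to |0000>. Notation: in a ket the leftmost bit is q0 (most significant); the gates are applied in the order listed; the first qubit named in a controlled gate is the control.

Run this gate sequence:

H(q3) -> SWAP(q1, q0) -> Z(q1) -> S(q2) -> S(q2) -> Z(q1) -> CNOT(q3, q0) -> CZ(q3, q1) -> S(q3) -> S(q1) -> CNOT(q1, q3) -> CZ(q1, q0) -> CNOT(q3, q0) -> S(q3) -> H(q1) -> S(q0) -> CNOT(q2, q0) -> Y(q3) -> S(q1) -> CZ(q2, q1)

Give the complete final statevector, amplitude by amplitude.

The resulting statevector has amplitude I/2 on |0000>, I/2 on |0001>, -1/2 on |0100>, -1/2 on |0101>, and 0 on every other basis state.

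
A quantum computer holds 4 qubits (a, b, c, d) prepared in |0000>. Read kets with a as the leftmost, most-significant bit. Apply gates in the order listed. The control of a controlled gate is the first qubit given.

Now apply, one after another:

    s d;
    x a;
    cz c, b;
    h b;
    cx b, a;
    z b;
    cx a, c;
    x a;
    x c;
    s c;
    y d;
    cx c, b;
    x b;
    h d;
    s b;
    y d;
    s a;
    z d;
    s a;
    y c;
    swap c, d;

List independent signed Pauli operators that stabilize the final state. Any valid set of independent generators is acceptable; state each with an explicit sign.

One valid set of independent stabilizer generators is +XIIY, -IIXI, -ZIIZ, -IZII (any independent generating set of the same group is equally correct).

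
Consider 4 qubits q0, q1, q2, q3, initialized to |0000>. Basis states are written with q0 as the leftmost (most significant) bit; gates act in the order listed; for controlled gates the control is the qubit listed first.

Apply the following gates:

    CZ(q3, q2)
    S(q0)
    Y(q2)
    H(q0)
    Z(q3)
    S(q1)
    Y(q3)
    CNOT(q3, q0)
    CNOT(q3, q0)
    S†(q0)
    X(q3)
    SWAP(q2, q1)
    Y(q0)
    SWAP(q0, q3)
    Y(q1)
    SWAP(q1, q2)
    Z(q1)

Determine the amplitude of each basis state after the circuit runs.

After the circuit, the state carries amplitude -sqrt(2)*I/2 on |0000>, -sqrt(2)/2 on |0001>, and 0 on every other basis state.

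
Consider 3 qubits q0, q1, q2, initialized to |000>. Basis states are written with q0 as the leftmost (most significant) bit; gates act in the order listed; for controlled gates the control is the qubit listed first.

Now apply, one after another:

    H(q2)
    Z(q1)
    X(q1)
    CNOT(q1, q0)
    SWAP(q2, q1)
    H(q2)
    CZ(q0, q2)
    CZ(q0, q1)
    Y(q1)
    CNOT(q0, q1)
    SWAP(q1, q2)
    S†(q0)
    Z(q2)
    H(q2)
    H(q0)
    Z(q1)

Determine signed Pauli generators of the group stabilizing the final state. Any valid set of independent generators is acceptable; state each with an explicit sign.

One valid set of independent stabilizer generators is -XII, -IXI, -IIZ (any independent generating set of the same group is equally correct).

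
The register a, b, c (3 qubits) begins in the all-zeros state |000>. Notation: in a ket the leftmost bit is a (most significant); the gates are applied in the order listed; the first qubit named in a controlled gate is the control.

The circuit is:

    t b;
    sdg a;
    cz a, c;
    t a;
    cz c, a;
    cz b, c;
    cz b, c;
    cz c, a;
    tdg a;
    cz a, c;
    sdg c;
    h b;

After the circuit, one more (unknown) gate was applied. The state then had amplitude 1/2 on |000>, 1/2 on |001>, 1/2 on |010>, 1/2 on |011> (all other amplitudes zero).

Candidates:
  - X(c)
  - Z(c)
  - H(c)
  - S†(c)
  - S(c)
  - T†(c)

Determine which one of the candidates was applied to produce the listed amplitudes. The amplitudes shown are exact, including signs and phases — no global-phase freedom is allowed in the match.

It was H(c) that produced the state shown. Key observation: gates 3-10 undo each other exactly, leaving only the rest of the circuit to track.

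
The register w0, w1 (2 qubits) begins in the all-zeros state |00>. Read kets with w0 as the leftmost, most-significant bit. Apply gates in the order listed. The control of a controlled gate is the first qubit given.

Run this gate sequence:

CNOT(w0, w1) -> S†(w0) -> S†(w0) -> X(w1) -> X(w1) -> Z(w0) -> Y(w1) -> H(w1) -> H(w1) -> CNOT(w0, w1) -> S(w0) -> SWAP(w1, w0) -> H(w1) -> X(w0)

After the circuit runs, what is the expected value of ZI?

The expectation value of ZI is 1.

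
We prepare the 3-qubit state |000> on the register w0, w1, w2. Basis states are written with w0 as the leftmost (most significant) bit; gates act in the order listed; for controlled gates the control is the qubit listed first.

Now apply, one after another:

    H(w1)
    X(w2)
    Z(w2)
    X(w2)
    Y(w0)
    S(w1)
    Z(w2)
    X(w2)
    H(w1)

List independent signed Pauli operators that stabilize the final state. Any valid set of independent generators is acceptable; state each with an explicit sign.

One valid set of independent stabilizer generators is -IYI, -ZII, -IIZ (any independent generating set of the same group is equally correct).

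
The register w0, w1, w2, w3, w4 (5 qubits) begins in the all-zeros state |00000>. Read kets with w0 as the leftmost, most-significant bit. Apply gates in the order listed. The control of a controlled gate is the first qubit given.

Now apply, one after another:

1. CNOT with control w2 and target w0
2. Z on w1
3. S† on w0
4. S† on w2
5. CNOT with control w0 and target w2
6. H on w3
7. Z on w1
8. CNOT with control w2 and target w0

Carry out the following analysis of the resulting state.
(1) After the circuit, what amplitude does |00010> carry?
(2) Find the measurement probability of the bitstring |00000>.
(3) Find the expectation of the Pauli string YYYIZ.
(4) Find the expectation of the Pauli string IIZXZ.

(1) |00010> carries amplitude sqrt(2)/2 in the final state.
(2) A full measurement returns |00000> with probability 1/2.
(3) The expectation value of YYYIZ is 0.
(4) The observable IIZXZ averages to 1.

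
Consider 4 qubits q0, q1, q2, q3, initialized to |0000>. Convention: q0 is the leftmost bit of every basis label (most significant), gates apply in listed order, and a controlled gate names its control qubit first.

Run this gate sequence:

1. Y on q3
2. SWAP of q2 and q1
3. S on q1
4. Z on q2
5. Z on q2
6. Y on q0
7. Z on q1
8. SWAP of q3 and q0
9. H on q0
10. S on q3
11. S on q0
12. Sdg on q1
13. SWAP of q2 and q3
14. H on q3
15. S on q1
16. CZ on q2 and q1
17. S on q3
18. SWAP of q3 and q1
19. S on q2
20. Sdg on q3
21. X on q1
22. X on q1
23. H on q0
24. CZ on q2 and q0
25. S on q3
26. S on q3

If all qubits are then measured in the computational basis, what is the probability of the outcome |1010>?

The probability of measuring |1010> is 1/4.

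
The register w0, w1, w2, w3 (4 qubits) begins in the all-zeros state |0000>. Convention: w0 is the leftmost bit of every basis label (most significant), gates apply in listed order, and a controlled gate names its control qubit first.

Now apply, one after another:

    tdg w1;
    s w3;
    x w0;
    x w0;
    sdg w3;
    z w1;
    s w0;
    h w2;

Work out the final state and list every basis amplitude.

The resulting statevector has amplitude sqrt(2)/2 on |0000>, sqrt(2)/2 on |0010>, and 0 on every other basis state. Key observation: the block from step 2 through step 5 cancels to the identity and can be dropped.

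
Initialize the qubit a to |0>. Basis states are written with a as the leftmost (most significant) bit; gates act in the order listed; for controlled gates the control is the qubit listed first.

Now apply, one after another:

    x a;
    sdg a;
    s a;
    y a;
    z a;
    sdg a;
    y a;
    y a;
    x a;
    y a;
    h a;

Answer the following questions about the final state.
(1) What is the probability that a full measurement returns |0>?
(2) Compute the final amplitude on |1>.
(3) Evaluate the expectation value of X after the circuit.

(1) A full measurement returns |0> with probability 1/2.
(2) The amplitude on |1> is -sqrt(2)/2.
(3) The observable X averages to 1.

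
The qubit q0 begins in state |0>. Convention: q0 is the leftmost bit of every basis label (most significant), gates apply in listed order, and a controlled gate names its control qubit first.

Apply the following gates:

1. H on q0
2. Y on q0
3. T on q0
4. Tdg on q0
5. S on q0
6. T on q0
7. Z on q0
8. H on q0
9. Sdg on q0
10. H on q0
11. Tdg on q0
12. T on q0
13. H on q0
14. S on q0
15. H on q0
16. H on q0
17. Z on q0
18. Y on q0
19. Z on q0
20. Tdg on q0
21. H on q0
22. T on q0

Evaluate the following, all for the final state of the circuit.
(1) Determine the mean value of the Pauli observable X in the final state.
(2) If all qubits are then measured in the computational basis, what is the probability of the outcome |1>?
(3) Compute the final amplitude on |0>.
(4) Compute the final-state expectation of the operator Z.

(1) The observable X averages to 1/2 - sqrt(2)/4.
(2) A full measurement returns |1> with probability 3/4.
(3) The final state's coefficient on |0> equals sqrt(2)*(1 - I)/4.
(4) In the final state, Z has expectation -1/2.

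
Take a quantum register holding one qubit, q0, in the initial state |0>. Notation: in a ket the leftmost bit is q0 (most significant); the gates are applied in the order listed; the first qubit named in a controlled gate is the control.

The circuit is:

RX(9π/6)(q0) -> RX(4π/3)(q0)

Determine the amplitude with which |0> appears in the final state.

|0> carries amplitude -sqrt(6)/4 + sqrt(2)/4 in the final state.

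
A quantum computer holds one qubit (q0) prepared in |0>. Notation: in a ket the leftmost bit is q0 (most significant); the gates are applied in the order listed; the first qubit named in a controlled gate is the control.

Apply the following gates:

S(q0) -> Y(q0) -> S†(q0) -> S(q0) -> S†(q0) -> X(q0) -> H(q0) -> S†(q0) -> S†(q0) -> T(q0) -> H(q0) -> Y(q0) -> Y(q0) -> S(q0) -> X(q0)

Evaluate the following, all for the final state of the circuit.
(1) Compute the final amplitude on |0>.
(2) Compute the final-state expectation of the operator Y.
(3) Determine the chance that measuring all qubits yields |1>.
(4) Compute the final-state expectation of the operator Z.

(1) The amplitude on |0> is exp(3*I*pi/4)/2 + I/2. Key observation: gates 4-5 undo each other exactly, leaving only the rest of the circuit to track.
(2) The expectation value of Y is 0.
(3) A full measurement returns |1> with probability 1/2 - sqrt(2)/4.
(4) The observable Z averages to sqrt(2)/2.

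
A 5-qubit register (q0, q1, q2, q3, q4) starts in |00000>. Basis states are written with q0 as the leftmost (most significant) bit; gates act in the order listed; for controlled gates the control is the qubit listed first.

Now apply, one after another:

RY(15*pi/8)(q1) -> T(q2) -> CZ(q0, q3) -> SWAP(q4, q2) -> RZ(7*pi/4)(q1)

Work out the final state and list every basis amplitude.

The final amplitudes are exp(I*pi/8)*cos(pi/16) on |00000>, exp(7*I*pi/8)*sin(pi/16) on |01000>, and 0 on every other basis state.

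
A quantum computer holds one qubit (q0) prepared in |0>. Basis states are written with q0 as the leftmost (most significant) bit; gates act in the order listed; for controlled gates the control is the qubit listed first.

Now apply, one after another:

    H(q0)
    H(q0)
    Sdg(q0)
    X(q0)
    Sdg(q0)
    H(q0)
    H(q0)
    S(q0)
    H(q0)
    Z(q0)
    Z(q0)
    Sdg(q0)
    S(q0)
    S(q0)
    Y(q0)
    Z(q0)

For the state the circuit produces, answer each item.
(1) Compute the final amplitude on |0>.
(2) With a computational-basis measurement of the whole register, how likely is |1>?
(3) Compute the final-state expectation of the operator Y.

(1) The amplitude on |0> is -sqrt(2)/2.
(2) The probability of measuring |1> is 1/2.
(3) The expectation value of Y is 1.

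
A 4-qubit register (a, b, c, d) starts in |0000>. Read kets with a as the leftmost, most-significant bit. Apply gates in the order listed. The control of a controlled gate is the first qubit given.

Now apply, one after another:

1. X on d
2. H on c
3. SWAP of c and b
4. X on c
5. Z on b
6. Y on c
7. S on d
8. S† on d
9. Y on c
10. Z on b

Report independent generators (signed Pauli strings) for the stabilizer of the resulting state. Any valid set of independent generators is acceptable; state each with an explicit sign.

The final state is stabilized by the group generated by +IXII, +ZIII, -IIZI, -IIIZ; other independent generating sets are equally valid.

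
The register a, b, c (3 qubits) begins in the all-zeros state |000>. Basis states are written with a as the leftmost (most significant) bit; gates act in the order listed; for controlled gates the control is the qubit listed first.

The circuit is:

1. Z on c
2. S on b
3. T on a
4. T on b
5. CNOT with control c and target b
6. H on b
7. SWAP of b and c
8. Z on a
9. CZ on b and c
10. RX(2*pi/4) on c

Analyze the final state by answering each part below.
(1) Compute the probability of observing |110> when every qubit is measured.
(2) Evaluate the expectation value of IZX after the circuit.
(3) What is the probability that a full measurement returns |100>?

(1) A full measurement returns |110> with probability 0.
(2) The observable IZX averages to 1.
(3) Outcome |100> occurs with probability 0.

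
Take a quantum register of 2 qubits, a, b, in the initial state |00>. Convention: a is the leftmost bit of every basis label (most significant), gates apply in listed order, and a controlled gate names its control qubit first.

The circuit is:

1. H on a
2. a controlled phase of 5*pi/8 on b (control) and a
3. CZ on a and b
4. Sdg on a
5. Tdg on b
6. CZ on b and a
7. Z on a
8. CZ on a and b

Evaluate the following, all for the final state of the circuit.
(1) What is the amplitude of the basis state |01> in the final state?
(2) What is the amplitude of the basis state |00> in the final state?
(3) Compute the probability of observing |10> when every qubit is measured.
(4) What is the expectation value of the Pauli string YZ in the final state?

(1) The amplitude on |01> is 0.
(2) The final state's coefficient on |00> equals sqrt(2)/2.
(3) The probability of measuring |10> is 1/2.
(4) The observable YZ averages to 1.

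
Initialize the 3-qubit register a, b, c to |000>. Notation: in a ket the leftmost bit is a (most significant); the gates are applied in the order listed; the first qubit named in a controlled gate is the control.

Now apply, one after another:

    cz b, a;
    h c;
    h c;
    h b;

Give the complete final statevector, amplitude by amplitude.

After the circuit, the state carries amplitude sqrt(2)/2 on |000>, sqrt(2)/2 on |010>, and 0 on every other basis state.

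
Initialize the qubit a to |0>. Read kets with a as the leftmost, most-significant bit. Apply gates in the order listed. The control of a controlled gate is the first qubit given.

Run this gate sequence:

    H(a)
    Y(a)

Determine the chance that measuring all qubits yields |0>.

A full measurement returns |0> with probability 1/2.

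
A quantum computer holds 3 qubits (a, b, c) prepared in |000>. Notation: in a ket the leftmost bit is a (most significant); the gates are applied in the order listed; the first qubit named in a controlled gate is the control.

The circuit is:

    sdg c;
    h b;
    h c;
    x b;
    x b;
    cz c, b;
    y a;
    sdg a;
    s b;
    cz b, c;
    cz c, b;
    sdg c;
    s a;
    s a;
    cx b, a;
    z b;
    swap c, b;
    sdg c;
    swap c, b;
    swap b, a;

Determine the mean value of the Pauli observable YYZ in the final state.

In the final state, YYZ has expectation -1.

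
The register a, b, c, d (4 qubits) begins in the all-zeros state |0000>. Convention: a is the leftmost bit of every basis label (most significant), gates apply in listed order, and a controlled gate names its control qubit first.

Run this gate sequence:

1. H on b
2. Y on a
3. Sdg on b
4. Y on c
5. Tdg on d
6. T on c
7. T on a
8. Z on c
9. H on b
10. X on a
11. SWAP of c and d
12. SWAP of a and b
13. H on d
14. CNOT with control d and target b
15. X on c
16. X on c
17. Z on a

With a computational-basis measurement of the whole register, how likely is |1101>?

Outcome |1101> occurs with probability 1/4.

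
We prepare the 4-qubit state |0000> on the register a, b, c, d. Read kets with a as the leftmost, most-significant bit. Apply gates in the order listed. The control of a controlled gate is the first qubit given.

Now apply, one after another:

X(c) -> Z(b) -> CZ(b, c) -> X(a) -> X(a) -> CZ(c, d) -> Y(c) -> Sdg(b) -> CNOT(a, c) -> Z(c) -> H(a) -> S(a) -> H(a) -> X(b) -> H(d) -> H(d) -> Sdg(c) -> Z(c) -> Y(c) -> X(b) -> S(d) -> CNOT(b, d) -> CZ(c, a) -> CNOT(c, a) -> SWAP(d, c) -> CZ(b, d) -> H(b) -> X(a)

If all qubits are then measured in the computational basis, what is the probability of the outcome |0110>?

The probability of measuring |0110> is 0. Key observation: steps 15-16 multiply out to the identity, so the circuit reduces to the remaining gates.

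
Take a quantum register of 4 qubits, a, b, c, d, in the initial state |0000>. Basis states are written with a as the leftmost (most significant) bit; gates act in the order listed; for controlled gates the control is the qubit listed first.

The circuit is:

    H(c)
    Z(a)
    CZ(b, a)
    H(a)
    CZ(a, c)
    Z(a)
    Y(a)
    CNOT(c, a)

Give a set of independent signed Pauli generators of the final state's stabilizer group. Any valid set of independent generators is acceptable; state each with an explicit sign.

One valid set of independent stabilizer generators is +XIZI, +ZIXI, +IZII, +IIIZ (any independent generating set of the same group is equally correct).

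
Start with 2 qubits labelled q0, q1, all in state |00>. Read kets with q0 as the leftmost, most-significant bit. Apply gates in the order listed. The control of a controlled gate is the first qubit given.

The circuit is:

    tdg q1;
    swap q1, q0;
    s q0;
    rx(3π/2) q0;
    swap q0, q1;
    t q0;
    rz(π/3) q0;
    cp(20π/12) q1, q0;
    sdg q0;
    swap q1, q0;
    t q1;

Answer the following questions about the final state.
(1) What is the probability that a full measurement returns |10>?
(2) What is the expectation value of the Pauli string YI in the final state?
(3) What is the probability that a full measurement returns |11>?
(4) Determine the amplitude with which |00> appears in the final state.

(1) Outcome |10> occurs with probability 1/2.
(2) The observable YI averages to 1.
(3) A full measurement returns |11> with probability 0.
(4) The amplitude on |00> is sqrt(2)*exp(5*I*pi/6)/2.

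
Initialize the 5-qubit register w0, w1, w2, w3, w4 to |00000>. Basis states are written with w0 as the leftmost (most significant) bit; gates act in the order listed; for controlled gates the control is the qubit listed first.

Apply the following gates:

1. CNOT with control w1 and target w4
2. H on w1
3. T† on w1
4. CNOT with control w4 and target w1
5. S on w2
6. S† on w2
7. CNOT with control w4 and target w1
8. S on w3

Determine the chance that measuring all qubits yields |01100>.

The probability of measuring |01100> is 0. Key observation: steps 4-7 multiply out to the identity, so the circuit reduces to the remaining gates.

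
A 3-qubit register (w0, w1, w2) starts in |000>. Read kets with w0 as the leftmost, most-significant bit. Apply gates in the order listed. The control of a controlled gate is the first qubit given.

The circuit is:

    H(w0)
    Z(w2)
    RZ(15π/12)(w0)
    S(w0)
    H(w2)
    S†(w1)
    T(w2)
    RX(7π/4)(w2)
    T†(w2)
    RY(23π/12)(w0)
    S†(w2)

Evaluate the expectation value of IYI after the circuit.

The observable IYI averages to 0.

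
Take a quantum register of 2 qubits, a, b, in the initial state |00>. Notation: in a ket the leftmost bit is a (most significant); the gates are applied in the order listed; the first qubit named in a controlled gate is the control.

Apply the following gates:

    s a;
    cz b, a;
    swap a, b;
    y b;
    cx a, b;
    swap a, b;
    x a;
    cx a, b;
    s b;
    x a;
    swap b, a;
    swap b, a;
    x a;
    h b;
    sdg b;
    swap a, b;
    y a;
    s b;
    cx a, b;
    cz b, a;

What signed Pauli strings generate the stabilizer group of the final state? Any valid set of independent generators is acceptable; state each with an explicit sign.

The final state is stabilized by the group generated by +XY, +ZZ; other independent generating sets are equally valid.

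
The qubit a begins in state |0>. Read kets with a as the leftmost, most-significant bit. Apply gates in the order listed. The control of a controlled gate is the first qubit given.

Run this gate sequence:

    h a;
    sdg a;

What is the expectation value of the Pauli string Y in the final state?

In the final state, Y has expectation -1.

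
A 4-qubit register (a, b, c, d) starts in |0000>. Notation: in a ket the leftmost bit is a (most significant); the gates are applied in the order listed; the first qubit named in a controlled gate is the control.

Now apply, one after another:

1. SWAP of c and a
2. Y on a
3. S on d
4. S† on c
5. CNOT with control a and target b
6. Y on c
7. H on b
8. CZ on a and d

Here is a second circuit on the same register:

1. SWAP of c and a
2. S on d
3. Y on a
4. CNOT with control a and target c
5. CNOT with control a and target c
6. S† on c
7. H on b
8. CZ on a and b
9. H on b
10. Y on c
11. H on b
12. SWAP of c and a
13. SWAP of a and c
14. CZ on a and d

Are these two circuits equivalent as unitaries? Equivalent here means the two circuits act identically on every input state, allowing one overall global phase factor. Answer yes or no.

Yes — the two circuits implement the same unitary up to a global phase.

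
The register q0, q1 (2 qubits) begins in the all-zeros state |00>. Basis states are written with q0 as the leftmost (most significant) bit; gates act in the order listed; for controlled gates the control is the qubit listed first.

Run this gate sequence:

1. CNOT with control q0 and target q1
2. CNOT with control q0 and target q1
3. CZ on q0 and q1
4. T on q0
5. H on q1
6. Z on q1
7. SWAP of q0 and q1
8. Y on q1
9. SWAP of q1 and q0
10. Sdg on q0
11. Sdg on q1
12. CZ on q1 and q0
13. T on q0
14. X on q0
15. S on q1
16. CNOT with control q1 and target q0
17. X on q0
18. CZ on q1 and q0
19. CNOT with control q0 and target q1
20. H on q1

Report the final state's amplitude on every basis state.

The final amplitudes are exp(I*pi/4)/2 on |00>, -exp(I*pi/4)/2 on |01>, exp(I*pi/4)/2 on |10>, -exp(I*pi/4)/2 on |11>.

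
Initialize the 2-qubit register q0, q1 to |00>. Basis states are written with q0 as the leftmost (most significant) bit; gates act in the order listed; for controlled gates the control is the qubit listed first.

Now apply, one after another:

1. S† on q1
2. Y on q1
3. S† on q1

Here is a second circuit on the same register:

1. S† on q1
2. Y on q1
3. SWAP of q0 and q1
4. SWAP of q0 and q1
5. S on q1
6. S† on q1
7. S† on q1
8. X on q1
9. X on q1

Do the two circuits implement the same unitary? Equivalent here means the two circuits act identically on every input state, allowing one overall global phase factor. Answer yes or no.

Yes: on every input state the two circuits agree up to one overall phase factor.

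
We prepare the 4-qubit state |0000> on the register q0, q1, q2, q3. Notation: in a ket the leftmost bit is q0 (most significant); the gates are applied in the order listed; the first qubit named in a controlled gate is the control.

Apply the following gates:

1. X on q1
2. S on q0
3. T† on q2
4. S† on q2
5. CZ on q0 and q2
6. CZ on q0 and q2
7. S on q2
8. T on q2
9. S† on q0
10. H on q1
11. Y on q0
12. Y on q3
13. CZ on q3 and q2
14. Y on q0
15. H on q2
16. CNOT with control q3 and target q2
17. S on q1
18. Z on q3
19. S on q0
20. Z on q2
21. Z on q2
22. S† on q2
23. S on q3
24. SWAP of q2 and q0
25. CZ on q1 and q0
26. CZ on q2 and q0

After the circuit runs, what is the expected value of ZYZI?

The expectation value of ZYZI is -1. Key observation: gates 2-9 undo each other exactly, leaving only the rest of the circuit to track.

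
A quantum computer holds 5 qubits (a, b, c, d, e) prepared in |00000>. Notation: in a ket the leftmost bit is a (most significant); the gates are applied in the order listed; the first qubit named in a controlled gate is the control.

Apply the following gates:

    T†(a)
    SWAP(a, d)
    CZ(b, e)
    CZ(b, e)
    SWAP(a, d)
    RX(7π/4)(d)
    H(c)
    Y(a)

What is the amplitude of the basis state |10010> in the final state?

|10010> carries amplitude sqrt(4 - 2*sqrt(2))/4 in the final state. Key observation: the block from step 2 through step 5 cancels to the identity and can be dropped.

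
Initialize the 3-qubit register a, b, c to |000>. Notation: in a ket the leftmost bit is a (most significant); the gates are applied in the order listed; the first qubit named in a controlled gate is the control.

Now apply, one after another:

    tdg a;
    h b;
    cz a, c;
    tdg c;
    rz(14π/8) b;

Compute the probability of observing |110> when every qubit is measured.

A full measurement returns |110> with probability 0.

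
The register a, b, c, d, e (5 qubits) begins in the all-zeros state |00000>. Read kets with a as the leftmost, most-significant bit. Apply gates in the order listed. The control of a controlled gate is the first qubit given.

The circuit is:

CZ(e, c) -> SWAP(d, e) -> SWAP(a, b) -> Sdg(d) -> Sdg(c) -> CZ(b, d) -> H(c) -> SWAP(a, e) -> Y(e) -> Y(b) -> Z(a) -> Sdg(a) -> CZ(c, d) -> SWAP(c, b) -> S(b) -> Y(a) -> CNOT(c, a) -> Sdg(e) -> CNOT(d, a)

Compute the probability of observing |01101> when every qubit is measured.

The probability of measuring |01101> is 1/2.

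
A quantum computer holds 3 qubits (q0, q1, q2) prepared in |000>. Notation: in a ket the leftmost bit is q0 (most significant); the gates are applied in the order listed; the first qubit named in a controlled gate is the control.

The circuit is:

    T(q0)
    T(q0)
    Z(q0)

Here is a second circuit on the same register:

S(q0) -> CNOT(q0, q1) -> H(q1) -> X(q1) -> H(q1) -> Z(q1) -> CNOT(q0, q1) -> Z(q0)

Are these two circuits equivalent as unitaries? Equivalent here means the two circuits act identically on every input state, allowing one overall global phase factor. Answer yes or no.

Yes — the two circuits implement the same unitary up to a global phase.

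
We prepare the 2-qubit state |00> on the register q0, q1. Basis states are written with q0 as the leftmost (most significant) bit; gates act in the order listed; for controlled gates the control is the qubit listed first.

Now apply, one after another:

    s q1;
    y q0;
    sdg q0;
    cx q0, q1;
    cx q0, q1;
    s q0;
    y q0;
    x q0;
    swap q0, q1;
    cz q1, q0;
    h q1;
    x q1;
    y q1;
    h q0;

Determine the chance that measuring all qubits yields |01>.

Outcome |01> occurs with probability 1/4.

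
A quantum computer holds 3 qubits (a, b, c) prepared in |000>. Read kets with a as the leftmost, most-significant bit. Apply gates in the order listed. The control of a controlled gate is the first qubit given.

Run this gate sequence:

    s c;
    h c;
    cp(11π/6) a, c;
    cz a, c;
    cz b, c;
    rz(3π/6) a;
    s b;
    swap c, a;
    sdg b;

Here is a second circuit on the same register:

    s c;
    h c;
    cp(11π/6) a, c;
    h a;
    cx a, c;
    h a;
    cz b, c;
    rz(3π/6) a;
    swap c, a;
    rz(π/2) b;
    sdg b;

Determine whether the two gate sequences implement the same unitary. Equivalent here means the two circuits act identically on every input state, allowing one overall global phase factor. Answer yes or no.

No — the two circuits implement different unitaries, even allowing a global phase.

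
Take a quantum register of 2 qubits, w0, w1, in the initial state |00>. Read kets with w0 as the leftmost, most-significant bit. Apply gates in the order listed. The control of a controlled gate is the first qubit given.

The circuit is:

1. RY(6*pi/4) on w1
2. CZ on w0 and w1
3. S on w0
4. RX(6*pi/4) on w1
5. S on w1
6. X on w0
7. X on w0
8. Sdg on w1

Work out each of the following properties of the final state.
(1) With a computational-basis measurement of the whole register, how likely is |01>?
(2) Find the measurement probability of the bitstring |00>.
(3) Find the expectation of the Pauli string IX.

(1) The probability of measuring |01> is 1/2. Key observation: steps 5-8 multiply out to the identity, so the circuit reduces to the remaining gates.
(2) Outcome |00> occurs with probability 1/2.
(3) The observable IX averages to -1.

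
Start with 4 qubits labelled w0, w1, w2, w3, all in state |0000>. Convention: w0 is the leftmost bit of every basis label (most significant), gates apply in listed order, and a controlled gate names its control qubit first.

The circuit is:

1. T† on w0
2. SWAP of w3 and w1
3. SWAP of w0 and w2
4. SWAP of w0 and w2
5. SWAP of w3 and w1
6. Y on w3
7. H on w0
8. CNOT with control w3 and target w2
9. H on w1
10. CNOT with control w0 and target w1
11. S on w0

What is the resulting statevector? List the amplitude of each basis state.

After the circuit, the state carries amplitude I/2 on |0011>, I/2 on |0111>, -1/2 on |1011>, -1/2 on |1111>, and 0 on every other basis state. Key observation: gates 2-5 undo each other exactly, leaving only the rest of the circuit to track.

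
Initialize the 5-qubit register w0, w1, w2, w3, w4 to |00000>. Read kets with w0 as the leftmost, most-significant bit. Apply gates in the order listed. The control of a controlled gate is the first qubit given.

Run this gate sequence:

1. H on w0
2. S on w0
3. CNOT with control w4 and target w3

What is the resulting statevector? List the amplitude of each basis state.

After the circuit, the state carries amplitude sqrt(2)/2 on |00000>, sqrt(2)*I/2 on |10000>, and 0 on every other basis state.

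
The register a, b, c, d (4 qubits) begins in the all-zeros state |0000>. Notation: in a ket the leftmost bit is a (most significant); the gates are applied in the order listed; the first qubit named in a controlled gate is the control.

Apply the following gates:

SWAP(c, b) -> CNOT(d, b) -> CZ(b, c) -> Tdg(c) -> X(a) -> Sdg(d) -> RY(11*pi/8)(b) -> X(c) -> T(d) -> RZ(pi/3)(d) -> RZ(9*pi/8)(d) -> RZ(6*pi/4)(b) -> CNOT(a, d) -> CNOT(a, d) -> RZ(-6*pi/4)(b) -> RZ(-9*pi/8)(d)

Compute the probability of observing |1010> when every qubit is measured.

A full measurement returns |1010> with probability cos(5*pi/16)**2. Key observation: the block from step 11 through step 16 cancels to the identity and can be dropped.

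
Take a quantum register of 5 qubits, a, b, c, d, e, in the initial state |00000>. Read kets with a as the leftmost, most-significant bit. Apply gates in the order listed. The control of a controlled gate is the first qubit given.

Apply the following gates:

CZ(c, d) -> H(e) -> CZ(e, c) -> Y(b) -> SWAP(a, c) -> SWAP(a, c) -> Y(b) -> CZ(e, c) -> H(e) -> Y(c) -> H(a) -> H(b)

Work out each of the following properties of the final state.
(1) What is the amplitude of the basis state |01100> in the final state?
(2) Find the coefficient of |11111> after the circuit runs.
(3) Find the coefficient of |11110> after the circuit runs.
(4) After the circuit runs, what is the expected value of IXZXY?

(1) |01100> carries amplitude I/2 in the final state. Key observation: the block from step 2 through step 9 cancels to the identity and can be dropped.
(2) The amplitude on |11111> is 0.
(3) The amplitude on |11110> is 0.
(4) In the final state, IXZXY has expectation 0.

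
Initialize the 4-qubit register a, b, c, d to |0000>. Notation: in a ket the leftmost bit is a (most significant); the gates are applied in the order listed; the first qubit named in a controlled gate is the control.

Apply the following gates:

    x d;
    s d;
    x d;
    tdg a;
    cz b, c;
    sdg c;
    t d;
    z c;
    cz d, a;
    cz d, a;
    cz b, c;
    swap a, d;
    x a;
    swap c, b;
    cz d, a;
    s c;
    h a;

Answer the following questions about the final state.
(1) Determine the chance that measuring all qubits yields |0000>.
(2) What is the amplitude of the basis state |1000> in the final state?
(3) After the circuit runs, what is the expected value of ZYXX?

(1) The probability of measuring |0000> is 1/2.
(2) The final state's coefficient on |1000> equals -sqrt(2)*I/2.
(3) The observable ZYXX averages to 0.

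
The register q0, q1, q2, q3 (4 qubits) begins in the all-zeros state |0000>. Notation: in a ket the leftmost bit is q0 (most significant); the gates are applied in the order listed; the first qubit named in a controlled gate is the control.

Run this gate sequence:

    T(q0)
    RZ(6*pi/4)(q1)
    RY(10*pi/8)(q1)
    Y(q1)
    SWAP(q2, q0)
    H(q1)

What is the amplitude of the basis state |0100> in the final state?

|0100> carries amplitude sqrt(2)*(-sqrt(2 - sqrt(2)) + sqrt(sqrt(2) + 2))*exp(3*I*pi/4)/4 in the final state.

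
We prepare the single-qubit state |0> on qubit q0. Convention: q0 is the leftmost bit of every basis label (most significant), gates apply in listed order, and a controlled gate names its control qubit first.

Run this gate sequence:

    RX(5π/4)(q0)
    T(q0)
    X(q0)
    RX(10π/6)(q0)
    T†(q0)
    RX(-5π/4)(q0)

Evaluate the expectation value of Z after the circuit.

The observable Z averages to -1/8.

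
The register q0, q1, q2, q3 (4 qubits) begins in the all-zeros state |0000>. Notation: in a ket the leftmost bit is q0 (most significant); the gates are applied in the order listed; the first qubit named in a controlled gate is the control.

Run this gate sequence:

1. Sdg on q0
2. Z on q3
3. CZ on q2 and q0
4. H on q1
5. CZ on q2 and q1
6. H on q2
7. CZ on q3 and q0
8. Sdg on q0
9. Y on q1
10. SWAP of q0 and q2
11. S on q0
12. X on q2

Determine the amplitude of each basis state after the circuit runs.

The resulting statevector has amplitude -I/2 on |0010>, I/2 on |0110>, 1/2 on |1010>, -1/2 on |1110>, and 0 on every other basis state.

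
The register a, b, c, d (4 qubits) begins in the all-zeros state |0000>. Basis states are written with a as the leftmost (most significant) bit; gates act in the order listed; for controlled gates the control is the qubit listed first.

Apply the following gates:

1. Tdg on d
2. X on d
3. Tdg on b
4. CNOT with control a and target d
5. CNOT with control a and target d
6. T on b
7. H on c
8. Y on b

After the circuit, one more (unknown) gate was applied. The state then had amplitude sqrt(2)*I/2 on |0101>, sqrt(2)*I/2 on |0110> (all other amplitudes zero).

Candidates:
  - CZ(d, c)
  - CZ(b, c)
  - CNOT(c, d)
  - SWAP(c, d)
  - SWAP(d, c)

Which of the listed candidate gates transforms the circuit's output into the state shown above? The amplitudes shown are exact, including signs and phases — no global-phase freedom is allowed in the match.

It was CNOT(c, d) that produced the state shown. Key observation: gates 3-6 undo each other exactly, leaving only the rest of the circuit to track.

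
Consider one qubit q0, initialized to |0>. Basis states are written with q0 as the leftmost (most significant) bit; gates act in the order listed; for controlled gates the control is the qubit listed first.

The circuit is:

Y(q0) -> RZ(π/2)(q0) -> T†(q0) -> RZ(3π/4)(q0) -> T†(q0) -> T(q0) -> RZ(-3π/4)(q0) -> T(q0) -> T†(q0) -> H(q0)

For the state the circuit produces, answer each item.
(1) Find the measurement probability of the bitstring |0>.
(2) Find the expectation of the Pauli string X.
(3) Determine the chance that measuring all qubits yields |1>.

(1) Outcome |0> occurs with probability 1/2.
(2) The expectation value of X is -1.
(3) Outcome |1> occurs with probability 1/2.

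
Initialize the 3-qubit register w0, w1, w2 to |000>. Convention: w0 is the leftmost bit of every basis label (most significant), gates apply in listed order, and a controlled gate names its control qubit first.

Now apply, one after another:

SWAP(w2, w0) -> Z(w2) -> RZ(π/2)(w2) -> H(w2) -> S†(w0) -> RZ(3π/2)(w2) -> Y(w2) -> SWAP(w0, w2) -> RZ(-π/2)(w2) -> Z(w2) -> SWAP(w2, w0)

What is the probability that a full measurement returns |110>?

Outcome |110> occurs with probability 0.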